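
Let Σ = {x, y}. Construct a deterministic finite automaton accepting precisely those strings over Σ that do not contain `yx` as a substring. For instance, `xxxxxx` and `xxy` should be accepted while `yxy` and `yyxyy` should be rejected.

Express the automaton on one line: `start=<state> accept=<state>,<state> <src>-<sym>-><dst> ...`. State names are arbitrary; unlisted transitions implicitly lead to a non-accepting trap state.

start=q0 accept=q0,q1 q0-x->q0 q0-y->q1 q1-x->q2 q1-y->q1 q2-x->q2 q2-y->q2

This is the complement of 'contains `yx`'. Use the same substring-matching states — q0 through q2 holding how much of `yx` has just been matched — but flip the accepting set: everything except the trap q2 accepts.
With 3 states:
        x   y  
>* q0   q0  q1 
 * q1   q2  q1 
   q2   q2  q2 
(> = start, * = accepting)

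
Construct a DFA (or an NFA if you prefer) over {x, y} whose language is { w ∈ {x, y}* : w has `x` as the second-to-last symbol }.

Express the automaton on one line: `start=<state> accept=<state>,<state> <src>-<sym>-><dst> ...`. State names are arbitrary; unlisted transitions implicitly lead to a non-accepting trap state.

start=S0 accept=S3,S4 S0-x->S1 S0-y->S2 S1-x->S3 S1-y->S4 S2-x->S5 S2-y->S6 S3-x->S3 S3-y->S4 S4-x->S5 S4-y->S6 S5-x->S3 S5-y->S4 S6-x->S5 S6-y->S6

A DFA must remember the last 2 symbols (since which symbol is second-to-last isn't known until the input ends). Use one state per possible window of the last ≤2 symbols; accept from those whose window starts with `x`.
7 states suffice.
        x   y  
>  S0   S1  S2 
   S1   S3  S4 
   S2   S5  S6 
 * S3   S3  S4 
 * S4   S5  S6 
   S5   S3  S4 
   S6   S5  S6 
(> = start, * = accepting)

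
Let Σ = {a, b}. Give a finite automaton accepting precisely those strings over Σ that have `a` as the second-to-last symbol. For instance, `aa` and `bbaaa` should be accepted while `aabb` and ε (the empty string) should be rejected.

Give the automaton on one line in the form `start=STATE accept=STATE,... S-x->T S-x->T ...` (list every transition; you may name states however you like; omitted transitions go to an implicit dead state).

start=q0 accept=q3,q4 q0-a->q1 q0-b->q2 q1-a->q3 q1-b->q4 q2-a->q5 q2-b->q6 q3-a->q3 q3-b->q4 q4-a->q5 q4-b->q6 q5-a->q3 q5-b->q4 q6-a->q5 q6-b->q6

Because acceptance depends on a position counted from the end, the machine has to buffer the most recent 2 symbols. Make each state the string of the last up-to-2 symbols read; on input `x` shift the window left and append `x`. Accept when the buffered window has length 2 and begins with `a`.
7 states suffice.
        a   b  
>  q0   q1  q2 
   q1   q3  q4 
   q2   q5  q6 
 * q3   q3  q4 
 * q4   q5  q6 
   q5   q3  q4 
   q6   q5  q6 
(> = start, * = accepting)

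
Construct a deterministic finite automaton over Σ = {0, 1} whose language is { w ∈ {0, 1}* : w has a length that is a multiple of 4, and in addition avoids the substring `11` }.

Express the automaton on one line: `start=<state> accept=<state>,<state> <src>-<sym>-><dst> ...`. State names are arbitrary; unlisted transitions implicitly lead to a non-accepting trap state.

start=s0 accept=s0,s9 s0-0->s1 s0-1->s2 s1-0->s3 s1-1->s4 s2-0->s3 s2-1->s5 s3-0->s6 s3-1->s7 s4-0->s6 s4-1->s8 s5-0->s8 s5-1->s8 s6-0->s0 s6-1->s9 s7-0->s0 s7-1->s10 s8-0->s10 s8-1->s10 s9-0->s1 s9-1->s11 s10-0->s11 s10-1->s11 s11-0->s5 s11-1->s5

Run two small machines in parallel and take their product. One (4 states) tracks the input length modulo 4; the other (3 states) tracks partial matches of the forbidden pattern `11`. Each combined state is a pair, one component from each; accept when both components accept.
A 12-state machine:
          0    1  
>* s0     s1   s2 
   s1     s3   s4 
   s2     s3   s5 
   s3     s6   s7 
   s4     s6   s8 
   s5     s8   s8 
   s6     s0   s9 
   s7     s0  s10 
   s8    s10  s10 
 * s9     s1  s11 
   s10   s11  s11 
   s11    s5   s5 
(> = start, * = accepting)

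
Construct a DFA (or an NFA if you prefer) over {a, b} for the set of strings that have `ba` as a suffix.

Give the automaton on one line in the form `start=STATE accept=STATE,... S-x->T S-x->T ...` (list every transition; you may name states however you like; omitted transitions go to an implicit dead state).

Remember how much of `ba` the current input suffix matches. State q0 means no match yet; q1 means the last symbol is `b`; q2 means the last 2 symbols are `ba`. Only q2 accepts. On a mismatch, fall back to the longest proper suffix that is still a prefix of `ba`.
3 states suffice.
        a   b  
>  q0   q0  q1 
   q1   q2  q1 
 * q2   q0  q1 
(> = start, * = accepting)

start=q0 accept=q2 q0-a->q0 q0-b->q1 q1-a->q2 q1-b->q1 q2-a->q0 q2-b->q1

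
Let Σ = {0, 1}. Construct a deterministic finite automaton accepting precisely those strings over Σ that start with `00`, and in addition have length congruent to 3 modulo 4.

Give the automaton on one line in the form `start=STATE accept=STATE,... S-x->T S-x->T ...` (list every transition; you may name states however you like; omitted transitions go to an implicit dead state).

start=A accept=F A-0->B A-1->C B-0->D B-1->E C-0->E C-1->E D-0->F D-1->F E-0->G E-1->G F-0->H F-1->H G-0->I G-1->I H-0->J H-1->J I-0->C I-1->C J-0->D J-1->D

Run two small machines in parallel and take their product. The first has 4 states tracking whether the input so far still matches the prefix `00`; the second has 4 states tracking the input length modulo 4. A product state is a pair (one from each), accepting exactly when both do.
10 states suffice.
       0  1 
>  A   B  C 
   B   D  E 
   C   E  E 
   D   F  F 
   E   G  G 
 * F   H  H 
   G   I  I 
   H   J  J 
   I   C  C 
   J   D  D 
(> = start, * = accepting)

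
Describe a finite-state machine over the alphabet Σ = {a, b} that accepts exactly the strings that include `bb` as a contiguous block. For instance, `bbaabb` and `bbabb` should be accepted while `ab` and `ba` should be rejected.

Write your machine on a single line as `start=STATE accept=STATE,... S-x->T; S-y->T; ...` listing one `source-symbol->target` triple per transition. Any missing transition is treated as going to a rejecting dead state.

Track how much of `bb` has been matched so far: state s0 is no progress, s2 is the absorbing accept state reached once `bb` has occurred. Intermediate states record partial matches; on a mismatch, fall back to the longest reusable overlap.
3 states suffice.
        a   b  
>  s0   s0  s1 
   s1   s0  s2 
 * s2   s2  s2 
(> = start, * = accepting)

start=s0; accept=s2; s0-a->s0; s0-b->s1; s1-a->s0; s1-b->s2; s2-a->s2; s2-b->s2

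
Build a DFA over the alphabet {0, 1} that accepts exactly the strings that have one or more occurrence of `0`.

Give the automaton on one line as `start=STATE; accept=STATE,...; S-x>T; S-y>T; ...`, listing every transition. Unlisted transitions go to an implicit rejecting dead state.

start=s0; accept=s1,s2; s0-0>s1; s0-1>s0; s1-0>s2; s1-1>s1; s2-0>s2; s2-1>s2

Count `0`s, saturating at 2: state s0 means no `0` yet, s1 means one `0` seen, s2 means more than one. Each `0` increments (capped at s2); other symbols loop. Accept from {s1, s2}.
3 states suffice.
        0   1  
>  s0   s1  s0 
 * s1   s2  s1 
 * s2   s2  s2 
(> = start, * = accepting)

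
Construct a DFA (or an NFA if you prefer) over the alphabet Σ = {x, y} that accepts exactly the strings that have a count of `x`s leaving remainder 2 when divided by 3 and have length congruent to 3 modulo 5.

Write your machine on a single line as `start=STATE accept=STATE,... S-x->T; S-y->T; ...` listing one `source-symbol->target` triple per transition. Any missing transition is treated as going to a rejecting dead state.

Build one automaton per condition and run them in lockstep. One (3 states) tracks the count of `x`s modulo 3; the other (5 states) tracks the input length modulo 5. Each combined state is a pair, one component from each; accept when both components accept.
15 states suffice.
          x    y  
>  s0     s1   s2 
   s1     s3   s4 
   s2     s4   s5 
   s3     s6   s7 
   s4     s7   s8 
   s5     s8   s6 
   s6     s9  s10 
 * s7    s10  s11 
   s8    s11   s9 
   s9    s12  s13 
   s10   s13   s0 
   s11    s0  s12 
   s12    s2  s14 
   s13   s14   s1 
   s14    s5   s3 
(> = start, * = accepting)

start=s0; accept=s7; s0-x->s1; s0-y->s2; s1-x->s3; s1-y->s4; s2-x->s4; s2-y->s5; s3-x->s6; s3-y->s7; s4-x->s7; s4-y->s8; s5-x->s8; s5-y->s6; s6-x->s9; s6-y->s10; s7-x->s10; s7-y->s11; s8-x->s11; s8-y->s9; s9-x->s12; s9-y->s13; s10-x->s13; s10-y->s0; s11-x->s0; s11-y->s12; s12-x->s2; s12-y->s14; s13-x->s14; s13-y->s1; s14-x->s5; s14-y->s3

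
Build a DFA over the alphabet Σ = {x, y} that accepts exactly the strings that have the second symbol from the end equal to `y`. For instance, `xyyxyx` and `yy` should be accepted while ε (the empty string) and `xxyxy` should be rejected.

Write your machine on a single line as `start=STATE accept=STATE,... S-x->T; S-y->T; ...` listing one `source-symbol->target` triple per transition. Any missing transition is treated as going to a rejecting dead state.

Because acceptance depends on a position counted from the end, the machine has to buffer the most recent 2 symbols. Make each state the string of the last up-to-2 symbols read; on input `x` shift the window left and append `x`. Accept when the buffered window has length 2 and begins with `y`.
A 7-state machine:
       x  y 
>  A   B  C 
   B   D  E 
   C   F  G 
   D   D  E 
   E   F  G 
 * F   D  E 
 * G   F  G 
(> = start, * = accepting)

start=A; accept=F,G; A-x->B; A-y->C; B-x->D; B-y->E; C-x->F; C-y->G; D-x->D; D-y->E; E-x->F; E-y->G; F-x->D; F-y->E; G-x->F; G-y->G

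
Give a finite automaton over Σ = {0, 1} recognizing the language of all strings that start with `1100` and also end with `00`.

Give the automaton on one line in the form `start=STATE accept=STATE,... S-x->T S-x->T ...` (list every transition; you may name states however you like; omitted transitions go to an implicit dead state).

start=q0 accept=q5 q0-0->q1 q0-1->q2 q1-0->q1 q1-1->q1 q2-0->q1 q2-1->q3 q3-0->q4 q3-1->q1 q4-0->q5 q4-1->q1 q5-0->q5 q5-1->q6 q6-0->q7 q6-1->q6 q7-0->q5 q7-1->q6

Build one automaton per condition and run them in lockstep. One (6 states) tracks whether the input so far still matches the prefix `1100`; the other (3 states) tracks how much of the suffix `00` has currently been matched. Each combined state is a pair, one component from each; accept when both components accept. After merging equivalent states the machine shrinks.
An 8-state machine:
        0   1  
>  q0   q1  q2 
   q1   q1  q1 
   q2   q1  q3 
   q3   q4  q1 
   q4   q5  q1 
 * q5   q5  q6 
   q6   q7  q6 
   q7   q5  q6 
(> = start, * = accepting)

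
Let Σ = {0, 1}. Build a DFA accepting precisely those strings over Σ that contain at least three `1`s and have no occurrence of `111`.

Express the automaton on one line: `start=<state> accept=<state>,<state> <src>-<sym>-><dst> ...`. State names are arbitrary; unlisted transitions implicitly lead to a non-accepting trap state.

start=S0 accept=S7,S8,S9 S0-0->S0 S0-1->S1 S1-0->S2 S1-1->S3 S2-0->S2 S2-1->S4 S3-0->S5 S3-1->S6 S4-0->S5 S4-1->S7 S5-0->S5 S5-1->S8 S6-0->S6 S6-1->S6 S7-0->S9 S7-1->S6 S8-0->S9 S8-1->S7 S9-0->S9 S9-1->S8

Run two small machines in parallel and take their product. The first has 5 states tracking the count of `1`s, saturating at 4; the second has 4 states tracking partial matches of the forbidden pattern `111`. A product state is a pair (one from each), accepting exactly when both do. Equivalent product states are then merged.
10 states suffice.
        0   1  
>  S0   S0  S1 
   S1   S2  S3 
   S2   S2  S4 
   S3   S5  S6 
   S4   S5  S7 
   S5   S5  S8 
   S6   S6  S6 
 * S7   S9  S6 
 * S8   S9  S7 
 * S9   S9  S8 
(> = start, * = accepting)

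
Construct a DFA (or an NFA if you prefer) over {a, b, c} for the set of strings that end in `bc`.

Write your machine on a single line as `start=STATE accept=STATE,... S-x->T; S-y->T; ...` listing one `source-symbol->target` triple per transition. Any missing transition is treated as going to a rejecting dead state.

start=q0; accept=q2; q0-a->q0; q0-b->q1; q0-c->q0; q1-a->q0; q1-b->q1; q1-c->q2; q2-a->q0; q2-b->q1; q2-c->q0

Let each state record the length of the longest suffix of the input read so far that is also a prefix of `bc`. q1 means the last symbol is `b`; q2 means the last 2 symbols are `bc`. Accept only at q2, where the string currently ends in `bc`.
3 states suffice.
        a   b   c  
>  q0   q0  q1  q0 
   q1   q0  q1  q2 
 * q2   q0  q1  q0 
(> = start, * = accepting)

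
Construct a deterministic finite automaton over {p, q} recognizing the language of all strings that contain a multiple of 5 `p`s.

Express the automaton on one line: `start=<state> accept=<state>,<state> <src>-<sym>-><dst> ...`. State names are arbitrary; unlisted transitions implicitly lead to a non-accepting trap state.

The only thing that matters is how many `p`s have appeared, reduced mod 5. Use one state per residue: S0 for 0, …, S4 for 4. Reading `p` moves to the next residue; anything else stays put. S0 is accepting.
        p   q  
>* S0   S1  S0 
   S1   S2  S1 
   S2   S3  S2 
   S3   S4  S3 
   S4   S0  S4 
(> = start, * = accepting)

start=S0 accept=S0 S0-p->S1 S0-q->S0 S1-p->S2 S1-q->S1 S2-p->S3 S2-q->S2 S3-p->S4 S3-q->S3 S4-p->S0 S4-q->S4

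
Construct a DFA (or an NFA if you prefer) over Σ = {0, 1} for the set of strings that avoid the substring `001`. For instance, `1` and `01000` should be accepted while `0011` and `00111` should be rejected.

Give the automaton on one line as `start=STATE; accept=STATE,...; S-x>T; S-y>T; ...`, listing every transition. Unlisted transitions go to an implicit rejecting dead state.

Track partial matches of the forbidden pattern `001`. State s3 is a dead state reached once `001` has occurred; every other state accepts. s0 means no part of `001` is currently matched.
A 4-state machine:
        0   1  
>* s0   s1  s0 
 * s1   s2  s0 
 * s2   s2  s3 
   s3   s3  s3 
(> = start, * = accepting)

start=s0; accept=s0,s1,s2; s0-0>s1; s0-1>s0; s1-0>s2; s1-1>s0; s2-0>s2; s2-1>s3; s3-0>s3; s3-1>s3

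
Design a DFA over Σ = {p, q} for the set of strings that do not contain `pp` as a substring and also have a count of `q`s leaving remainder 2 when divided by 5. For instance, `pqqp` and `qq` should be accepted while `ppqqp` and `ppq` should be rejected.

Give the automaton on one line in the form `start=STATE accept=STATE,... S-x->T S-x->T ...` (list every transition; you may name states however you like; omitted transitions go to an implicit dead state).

start=A accept=F,H A-p->B A-q->C B-p->D B-q->C C-p->E C-q->F D-p->D D-q->G E-p->G E-q->F F-p->H F-q->I G-p->G G-q->J H-p->J H-q->I I-p->K I-q->L J-p->J J-q->M K-p->M K-q->L L-p->N L-q->A M-p->M M-q->O N-p->O N-q->A O-p->O O-q->D

Handle the two conditions separately and then intersect. The first has 3 states tracking partial matches of the forbidden pattern `pp`; the second has 5 states tracking the count of `q`s modulo 5. A product state is a pair (one from each), accepting exactly when both do.
A 15-state machine:
       p  q 
>  A   B  C 
   B   D  C 
   C   E  F 
   D   D  G 
   E   G  F 
 * F   H  I 
   G   G  J 
 * H   J  I 
   I   K  L 
   J   J  M 
   K   M  L 
   L   N  A 
   M   M  O 
   N   O  A 
   O   O  D 
(> = start, * = accepting)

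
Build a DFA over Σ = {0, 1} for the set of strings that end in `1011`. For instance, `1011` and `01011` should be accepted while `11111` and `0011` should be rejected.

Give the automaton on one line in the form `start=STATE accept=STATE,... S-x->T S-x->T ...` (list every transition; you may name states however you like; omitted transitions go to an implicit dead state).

Remember how much of `1011` the current input suffix matches. State s0 means no match yet; s1 means the last symbol is `1`; s2 means the last 2 symbols are `10`; s3 means the last 3 symbols are `101`; s4 means the last 4 symbols are `1011`. Only s4 accepts. On a mismatch, fall back to the longest proper suffix that is still a prefix of `1011`.
A 5-state machine:
        0   1  
>  s0   s0  s1 
   s1   s2  s1 
   s2   s0  s3 
   s3   s2  s4 
 * s4   s2  s1 
(> = start, * = accepting)

start=s0 accept=s4 s0-0->s0 s0-1->s1 s1-0->s2 s1-1->s1 s2-0->s0 s2-1->s3 s3-0->s2 s3-1->s4 s4-0->s2 s4-1->s1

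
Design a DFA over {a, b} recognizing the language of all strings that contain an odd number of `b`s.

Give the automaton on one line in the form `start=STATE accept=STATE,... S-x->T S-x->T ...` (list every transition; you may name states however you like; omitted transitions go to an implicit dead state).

start=S0 accept=S1 S0-a->S0 S0-b->S1 S1-a->S1 S1-b->S0

The only thing that matters is how many `b`s have appeared, reduced mod 2. Use one state per residue: S0 for 0, …, S1 for 1. Reading `b` moves to the next residue; anything else stays put. S1 is accepting.
2 states suffice.
        a   b  
>  S0   S0  S1 
 * S1   S1  S0 
(> = start, * = accepting)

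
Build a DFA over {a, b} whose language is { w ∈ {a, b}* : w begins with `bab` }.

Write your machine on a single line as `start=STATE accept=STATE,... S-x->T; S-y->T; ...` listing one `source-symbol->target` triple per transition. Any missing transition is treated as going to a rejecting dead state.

Check the first 3 symbols one by one: q0 through q2 record how many have matched `bab` so far; any wrong symbol goes to the dead state q4. After all 3 match we enter the accepting sink q3.
5 states suffice.
        a   b  
>  q0   q4  q1 
   q1   q2  q4 
   q2   q4  q3 
 * q3   q3  q3 
   q4   q4  q4 
(> = start, * = accepting)

start=q0; accept=q3; q0-a->q4; q0-b->q1; q1-a->q2; q1-b->q4; q2-a->q4; q2-b->q3; q3-a->q3; q3-b->q3; q4-a->q4; q4-b->q4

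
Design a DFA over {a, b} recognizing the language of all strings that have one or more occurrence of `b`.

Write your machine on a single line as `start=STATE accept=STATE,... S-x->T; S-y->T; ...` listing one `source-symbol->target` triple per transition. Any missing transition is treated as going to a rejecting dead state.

Only the number of `b`s matters, and only up to 2. Make a chain q0 → q1 → q2 advanced by each `b` (with q2 absorbing); every other symbol self-loops. The accepting set is {q1, q2}.
3 states suffice.
        a   b  
>  q0   q0  q1 
 * q1   q1  q2 
 * q2   q2  q2 
(> = start, * = accepting)

start=q0; accept=q1,q2; q0-a->q0; q0-b->q1; q1-a->q1; q1-b->q2; q2-a->q2; q2-b->q2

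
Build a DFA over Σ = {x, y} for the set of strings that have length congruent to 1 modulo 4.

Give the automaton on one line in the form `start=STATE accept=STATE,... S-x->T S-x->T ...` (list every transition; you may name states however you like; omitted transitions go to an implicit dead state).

start=q0 accept=q1 q0-x->q1 q0-y->q1 q1-x->q2 q1-y->q2 q2-x->q3 q2-y->q3 q3-x->q0 q3-y->q0

Count input length modulo 4: every symbol advances one step around the cycle q0 → q1 → q2 → q3 → q0. Accept at q1.
With 4 states:
        x   y  
>  q0   q1  q1 
 * q1   q2  q2 
   q2   q3  q3 
   q3   q0  q0 
(> = start, * = accepting)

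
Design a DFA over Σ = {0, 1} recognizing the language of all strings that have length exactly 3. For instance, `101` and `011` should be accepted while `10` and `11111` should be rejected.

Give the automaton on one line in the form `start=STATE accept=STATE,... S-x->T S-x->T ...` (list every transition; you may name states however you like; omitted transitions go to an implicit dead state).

start=q0 accept=q3 q0-0->q1 q0-1->q1 q1-0->q2 q1-1->q2 q2-0->q3 q2-1->q3 q3-0->q4 q3-1->q4 q4-0->q4 q4-1->q4

We only need to distinguish lengths 0, 1, …, 3, and '>3'. Chain q0 → q1 → q2 → q3 → q4 on every symbol, with q4 looping. Accepting states: {q3}.
5 states suffice.
        0   1  
>  q0   q1  q1 
   q1   q2  q2 
   q2   q3  q3 
 * q3   q4  q4 
   q4   q4  q4 
(> = start, * = accepting)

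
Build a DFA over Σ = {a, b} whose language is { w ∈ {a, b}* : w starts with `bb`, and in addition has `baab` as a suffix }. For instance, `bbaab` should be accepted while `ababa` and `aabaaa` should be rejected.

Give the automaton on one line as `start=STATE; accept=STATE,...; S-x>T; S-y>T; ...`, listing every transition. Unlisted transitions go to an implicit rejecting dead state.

Build one automaton per condition and run them in lockstep. One (4 states) tracks whether the input so far still matches the prefix `bb`; the other (5 states) tracks how much of the suffix `baab` has currently been matched. Each combined state is a pair, one component from each; accept when both components accept.
A 12-state machine:
          a    b  
>  q0     q1   q2 
   q1     q1   q3 
   q2     q4   q5 
   q3     q4   q3 
   q4     q6   q3 
   q5     q7   q5 
   q6     q1   q8 
   q7     q9   q5 
   q8     q4   q3 
   q9    q10  q11 
   q10   q10   q5 
 * q11    q7   q5 
(> = start, * = accepting)

start=q0; accept=q11; q0-a>q1; q0-b>q2; q1-a>q1; q1-b>q3; q2-a>q4; q2-b>q5; q3-a>q4; q3-b>q3; q4-a>q6; q4-b>q3; q5-a>q7; q5-b>q5; q6-a>q1; q6-b>q8; q7-a>q9; q7-b>q5; q8-a>q4; q8-b>q3; q9-a>q10; q9-b>q11; q10-a>q10; q10-b>q5; q11-a>q7; q11-b>q5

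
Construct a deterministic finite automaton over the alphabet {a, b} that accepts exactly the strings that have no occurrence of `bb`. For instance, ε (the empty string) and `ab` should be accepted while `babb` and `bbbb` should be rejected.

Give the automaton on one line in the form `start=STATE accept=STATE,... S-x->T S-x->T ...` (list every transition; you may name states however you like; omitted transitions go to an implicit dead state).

Track partial matches of the forbidden pattern `bb`. State q2 is a dead state reached once `bb` has occurred; every other state accepts. q0 means no part of `bb` is currently matched.
3 states suffice.
        a   b  
>* q0   q0  q1 
 * q1   q0  q2 
   q2   q2  q2 
(> = start, * = accepting)

start=q0 accept=q0,q1 q0-a->q0 q0-b->q1 q1-a->q0 q1-b->q2 q2-a->q2 q2-b->q2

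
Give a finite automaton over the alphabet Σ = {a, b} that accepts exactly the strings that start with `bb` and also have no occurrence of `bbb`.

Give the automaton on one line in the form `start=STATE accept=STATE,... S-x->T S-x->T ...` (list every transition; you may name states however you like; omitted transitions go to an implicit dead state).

start=s0 accept=s4,s6,s9 s0-a->s1 s0-b->s2 s1-a->s1 s1-b->s3 s2-a->s1 s2-b->s4 s3-a->s1 s3-b->s5 s4-a->s6 s4-b->s7 s5-a->s1 s5-b->s8 s6-a->s6 s6-b->s9 s7-a->s7 s7-b->s7 s8-a->s8 s8-b->s8 s9-a->s6 s9-b->s4

Run two small machines in parallel and take their product. One (4 states) tracks whether the input so far still matches the prefix `bb`; the other (4 states) tracks partial matches of the forbidden pattern `bbb`. Each combined state is a pair, one component from each; accept when both components accept.
        a   b  
>  s0   s1  s2 
   s1   s1  s3 
   s2   s1  s4 
   s3   s1  s5 
 * s4   s6  s7 
   s5   s1  s8 
 * s6   s6  s9 
   s7   s7  s7 
   s8   s8  s8 
 * s9   s6  s4 
(> = start, * = accepting)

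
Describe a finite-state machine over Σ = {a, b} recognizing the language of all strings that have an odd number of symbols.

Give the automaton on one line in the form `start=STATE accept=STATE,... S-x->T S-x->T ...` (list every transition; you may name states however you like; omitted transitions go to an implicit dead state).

Count input length modulo 2: every symbol advances one step around the cycle q0 → q1 → q0. Accept at q1.
        a   b  
>  q0   q1  q1 
 * q1   q0  q0 
(> = start, * = accepting)

start=q0 accept=q1 q0-a->q1 q0-b->q1 q1-a->q0 q1-b->q0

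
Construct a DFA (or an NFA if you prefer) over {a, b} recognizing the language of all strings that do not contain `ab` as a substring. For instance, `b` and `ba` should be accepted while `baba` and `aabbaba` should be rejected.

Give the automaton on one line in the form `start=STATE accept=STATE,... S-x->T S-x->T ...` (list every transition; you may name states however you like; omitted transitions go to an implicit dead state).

This is the complement of 'contains `ab`'. Use the same substring-matching states — s0 through s2 holding how much of `ab` has just been matched — but flip the accepting set: everything except the trap s2 accepts.
A 3-state machine:
        a   b  
>* s0   s1  s0 
 * s1   s1  s2 
   s2   s2  s2 
(> = start, * = accepting)

start=s0 accept=s0,s1 s0-a->s1 s0-b->s0 s1-a->s1 s1-b->s2 s2-a->s2 s2-b->s2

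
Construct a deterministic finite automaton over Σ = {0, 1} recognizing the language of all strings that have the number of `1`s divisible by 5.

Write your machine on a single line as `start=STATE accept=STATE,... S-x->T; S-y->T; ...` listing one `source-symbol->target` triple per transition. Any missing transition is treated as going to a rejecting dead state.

Keep the running count of `1`s modulo 5: each `1` advances along the cycle q0 → q1 → q2 → q3 → q4 → q0 while other symbols loop. Accept at q0.
A 5-state machine:
        0   1  
>* q0   q0  q1 
   q1   q1  q2 
   q2   q2  q3 
   q3   q3  q4 
   q4   q4  q0 
(> = start, * = accepting)

start=q0; accept=q0; q0-0->q0; q0-1->q1; q1-0->q1; q1-1->q2; q2-0->q2; q2-1->q3; q3-0->q3; q3-1->q4; q4-0->q4; q4-1->q0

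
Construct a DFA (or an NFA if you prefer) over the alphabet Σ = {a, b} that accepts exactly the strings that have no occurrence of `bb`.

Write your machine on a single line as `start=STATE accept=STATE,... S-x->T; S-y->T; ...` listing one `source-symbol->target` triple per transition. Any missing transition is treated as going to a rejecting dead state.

Track partial matches of the forbidden pattern `bb`. State S2 is a dead state reached once `bb` has occurred; every other state accepts. S0 means no part of `bb` is currently matched.
A 3-state machine:
        a   b  
>* S0   S0  S1 
 * S1   S0  S2 
   S2   S2  S2 
(> = start, * = accepting)

start=S0; accept=S0,S1; S0-a->S0; S0-b->S1; S1-a->S0; S1-b->S2; S2-a->S2; S2-b->S2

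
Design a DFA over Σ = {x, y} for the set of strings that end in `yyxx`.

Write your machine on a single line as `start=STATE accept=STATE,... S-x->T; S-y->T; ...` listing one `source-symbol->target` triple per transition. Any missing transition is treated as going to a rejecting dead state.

Let each state record the length of the longest suffix of the input read so far that is also a prefix of `yyxx`. s1 means the last symbol is `y`; s2 means the last 2 symbols are `yy`; s3 means the last 3 symbols are `yyx`; s4 means the last 4 symbols are `yyxx`. Accept only at s4, where the string currently ends in `yyxx`.
5 states suffice.
        x   y  
>  s0   s0  s1 
   s1   s0  s2 
   s2   s3  s2 
   s3   s4  s1 
 * s4   s0  s1 
(> = start, * = accepting)

start=s0; accept=s4; s0-x->s0; s0-y->s1; s1-x->s0; s1-y->s2; s2-x->s3; s2-y->s2; s3-x->s4; s3-y->s1; s4-x->s0; s4-y->s1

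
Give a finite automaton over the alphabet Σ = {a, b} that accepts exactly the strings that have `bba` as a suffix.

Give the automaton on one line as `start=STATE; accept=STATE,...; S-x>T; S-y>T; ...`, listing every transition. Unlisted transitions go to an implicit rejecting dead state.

start=s0; accept=s3; s0-a>s0; s0-b>s1; s1-a>s0; s1-b>s2; s2-a>s3; s2-b>s2; s3-a>s0; s3-b>s1

Let each state record the length of the longest suffix of the input read so far that is also a prefix of `bba`. s1 means the last symbol is `b`; s2 means the last 2 symbols are `bb`; s3 means the last 3 symbols are `bba`. Accept only at s3, where the string currently ends in `bba`.
With 4 states:
        a   b  
>  s0   s0  s1 
   s1   s0  s2 
   s2   s3  s2 
 * s3   s0  s1 
(> = start, * = accepting)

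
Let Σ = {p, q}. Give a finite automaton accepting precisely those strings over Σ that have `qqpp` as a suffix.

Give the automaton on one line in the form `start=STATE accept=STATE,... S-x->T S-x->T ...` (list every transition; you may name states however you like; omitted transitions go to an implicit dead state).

Remember how much of `qqpp` the current input suffix matches. State A means no match yet; B means the last symbol is `q`; C means the last 2 symbols are `qq`; D means the last 3 symbols are `qqp`; E means the last 4 symbols are `qqpp`. Only E accepts. On a mismatch, fall back to the longest proper suffix that is still a prefix of `qqpp`.
A 5-state machine:
       p  q 
>  A   A  B 
   B   A  C 
   C   D  C 
   D   E  B 
 * E   A  B 
(> = start, * = accepting)

start=A accept=E A-p->A A-q->B B-p->A B-q->C C-p->D C-q->C D-p->E D-q->B E-p->A E-q->B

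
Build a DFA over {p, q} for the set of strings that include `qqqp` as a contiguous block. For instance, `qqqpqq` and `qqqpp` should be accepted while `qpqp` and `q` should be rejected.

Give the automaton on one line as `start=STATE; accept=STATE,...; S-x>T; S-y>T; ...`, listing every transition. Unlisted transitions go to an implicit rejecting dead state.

start=s0; accept=s4; s0-p>s0; s0-q>s1; s1-p>s0; s1-q>s2; s2-p>s0; s2-q>s3; s3-p>s4; s3-q>s3; s4-p>s4; s4-q>s4

Track how much of `qqqp` has been matched so far: state s0 is no progress, s4 is the absorbing accept state reached once `qqqp` has occurred. Intermediate states record partial matches; on a mismatch, fall back to the longest reusable overlap.
        p   q  
>  s0   s0  s1 
   s1   s0  s2 
   s2   s0  s3 
   s3   s4  s3 
 * s4   s4  s4 
(> = start, * = accepting)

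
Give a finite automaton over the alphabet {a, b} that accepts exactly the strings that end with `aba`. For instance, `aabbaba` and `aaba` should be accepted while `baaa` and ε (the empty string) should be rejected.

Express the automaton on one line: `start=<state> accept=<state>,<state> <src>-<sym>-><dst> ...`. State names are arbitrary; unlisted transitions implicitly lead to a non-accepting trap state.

Remember how much of `aba` the current input suffix matches. State q0 means no match yet; q1 means the last symbol is `a`; q2 means the last 2 symbols are `ab`; q3 means the last 3 symbols are `aba`. Only q3 accepts. On a mismatch, fall back to the longest proper suffix that is still a prefix of `aba`.
        a   b  
>  q0   q1  q0 
   q1   q1  q2 
   q2   q3  q0 
 * q3   q1  q2 
(> = start, * = accepting)

start=q0 accept=q3 q0-a->q1 q0-b->q0 q1-a->q1 q1-b->q2 q2-a->q3 q2-b->q0 q3-a->q1 q3-b->q2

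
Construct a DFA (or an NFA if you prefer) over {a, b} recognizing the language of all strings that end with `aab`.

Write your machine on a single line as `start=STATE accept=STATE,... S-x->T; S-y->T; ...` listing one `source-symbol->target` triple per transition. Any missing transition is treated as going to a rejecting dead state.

Remember how much of `aab` the current input suffix matches. State q0 means no match yet; q1 means the last symbol is `a`; q2 means the last 2 symbols are `aa`; q3 means the last 3 symbols are `aab`. Only q3 accepts. On a mismatch, fall back to the longest proper suffix that is still a prefix of `aab`.
        a   b  
>  q0   q1  q0 
   q1   q2  q0 
   q2   q2  q3 
 * q3   q1  q0 
(> = start, * = accepting)

start=q0; accept=q3; q0-a->q1; q0-b->q0; q1-a->q2; q1-b->q0; q2-a->q2; q2-b->q3; q3-a->q1; q3-b->q0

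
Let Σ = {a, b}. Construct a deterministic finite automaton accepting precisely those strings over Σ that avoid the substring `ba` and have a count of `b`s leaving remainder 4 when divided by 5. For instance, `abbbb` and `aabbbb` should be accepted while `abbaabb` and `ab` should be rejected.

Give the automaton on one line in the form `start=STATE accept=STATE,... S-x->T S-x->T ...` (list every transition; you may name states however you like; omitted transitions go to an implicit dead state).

start=s0 accept=s7 s0-a->s0 s0-b->s1 s1-a->s2 s1-b->s3 s2-a->s2 s2-b->s4 s3-a->s4 s3-b->s5 s4-a->s4 s4-b->s6 s5-a->s6 s5-b->s7 s6-a->s6 s6-b->s8 s7-a->s8 s7-b->s9 s8-a->s8 s8-b->s10 s9-a->s10 s9-b->s1 s10-a->s10 s10-b->s2

Run two small machines in parallel and take their product. One (3 states) tracks partial matches of the forbidden pattern `ba`; the other (5 states) tracks the count of `b`s modulo 5. Each combined state is a pair, one component from each; accept when both components accept.
An 11-state machine:
          a    b  
>  s0     s0   s1 
   s1     s2   s3 
   s2     s2   s4 
   s3     s4   s5 
   s4     s4   s6 
   s5     s6   s7 
   s6     s6   s8 
 * s7     s8   s9 
   s8     s8  s10 
   s9    s10   s1 
   s10   s10   s2 
(> = start, * = accepting)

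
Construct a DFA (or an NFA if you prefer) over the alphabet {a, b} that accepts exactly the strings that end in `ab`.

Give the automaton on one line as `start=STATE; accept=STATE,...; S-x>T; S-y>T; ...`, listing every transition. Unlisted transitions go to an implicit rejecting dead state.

Let each state record the length of the longest suffix of the input read so far that is also a prefix of `ab`. S1 means the last symbol is `a`; S2 means the last 2 symbols are `ab`. Accept only at S2, where the string currently ends in `ab`.
With 3 states:
        a   b  
>  S0   S1  S0 
   S1   S1  S2 
 * S2   S1  S0 
(> = start, * = accepting)

start=S0; accept=S2; S0-a>S1; S0-b>S0; S1-a>S1; S1-b>S2; S2-a>S1; S2-b>S0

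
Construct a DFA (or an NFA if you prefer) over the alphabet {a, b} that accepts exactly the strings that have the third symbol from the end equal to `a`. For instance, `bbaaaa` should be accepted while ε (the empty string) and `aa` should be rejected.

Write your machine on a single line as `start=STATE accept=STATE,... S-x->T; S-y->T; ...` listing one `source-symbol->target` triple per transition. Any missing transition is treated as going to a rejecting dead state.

start=S0; accept=S7,S8,S9,S10; S0-a->S1; S0-b->S2; S1-a->S3; S1-b->S4; S2-a->S5; S2-b->S6; S3-a->S7; S3-b->S8; S4-a->S9; S4-b->S10; S5-a->S11; S5-b->S12; S6-a->S13; S6-b->S14; S7-a->S7; S7-b->S8; S8-a->S9; S8-b->S10; S9-a->S11; S9-b->S12; S10-a->S13; S10-b->S14; S11-a->S7; S11-b->S8; S12-a->S9; S12-b->S10; S13-a->S11; S13-b->S12; S14-a->S13; S14-b->S14

A DFA must remember the last 3 symbols (since which symbol is third-to-last isn't known until the input ends). Use one state per possible window of the last ≤3 symbols; accept from those whose window starts with `a`.
          a    b  
>  S0     S1   S2 
   S1     S3   S4 
   S2     S5   S6 
   S3     S7   S8 
   S4     S9  S10 
   S5    S11  S12 
   S6    S13  S14 
 * S7     S7   S8 
 * S8     S9  S10 
 * S9    S11  S12 
 * S10   S13  S14 
   S11    S7   S8 
   S12    S9  S10 
   S13   S11  S12 
   S14   S13  S14 
(> = start, * = accepting)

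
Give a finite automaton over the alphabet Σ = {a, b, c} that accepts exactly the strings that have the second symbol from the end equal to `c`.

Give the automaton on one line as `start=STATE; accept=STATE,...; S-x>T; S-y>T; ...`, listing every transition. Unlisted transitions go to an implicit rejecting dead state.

Because acceptance depends on a position counted from the end, the machine has to buffer the most recent 2 symbols. Make each state the string of the last up-to-2 symbols read; on input `x` shift the window left and append `x`. Accept when the buffered window has length 2 and begins with `c`.
With 13 states:
          a    b    c  
>  S0     S1   S2   S3 
   S1     S4   S5   S6 
   S2     S7   S8   S9 
   S3    S10  S11  S12 
   S4     S4   S5   S6 
   S5     S7   S8   S9 
   S6    S10  S11  S12 
   S7     S4   S5   S6 
   S8     S7   S8   S9 
   S9    S10  S11  S12 
 * S10    S4   S5   S6 
 * S11    S7   S8   S9 
 * S12   S10  S11  S12 
(> = start, * = accepting)

start=S0; accept=S10,S11,S12; S0-a>S1; S0-b>S2; S0-c>S3; S1-a>S4; S1-b>S5; S1-c>S6; S2-a>S7; S2-b>S8; S2-c>S9; S3-a>S10; S3-b>S11; S3-c>S12; S4-a>S4; S4-b>S5; S4-c>S6; S5-a>S7; S5-b>S8; S5-c>S9; S6-a>S10; S6-b>S11; S6-c>S12; S7-a>S4; S7-b>S5; S7-c>S6; S8-a>S7; S8-b>S8; S8-c>S9; S9-a>S10; S9-b>S11; S9-c>S12; S10-a>S4; S10-b>S5; S10-c>S6; S11-a>S7; S11-b>S8; S11-c>S9; S12-a>S10; S12-b>S11; S12-c>S12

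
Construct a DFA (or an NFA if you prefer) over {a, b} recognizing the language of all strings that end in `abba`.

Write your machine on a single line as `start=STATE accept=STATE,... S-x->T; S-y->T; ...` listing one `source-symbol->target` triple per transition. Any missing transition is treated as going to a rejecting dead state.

start=S0; accept=S4; S0-a->S1; S0-b->S0; S1-a->S1; S1-b->S2; S2-a->S1; S2-b->S3; S3-a->S4; S3-b->S0; S4-a->S1; S4-b->S2

Let each state record the length of the longest suffix of the input read so far that is also a prefix of `abba`. S1 means the last symbol is `a`; S2 means the last 2 symbols are `ab`; S3 means the last 3 symbols are `abb`; S4 means the last 4 symbols are `abba`. Accept only at S4, where the string currently ends in `abba`.
        a   b  
>  S0   S1  S0 
   S1   S1  S2 
   S2   S1  S3 
   S3   S4  S0 
 * S4   S1  S2 
(> = start, * = accepting)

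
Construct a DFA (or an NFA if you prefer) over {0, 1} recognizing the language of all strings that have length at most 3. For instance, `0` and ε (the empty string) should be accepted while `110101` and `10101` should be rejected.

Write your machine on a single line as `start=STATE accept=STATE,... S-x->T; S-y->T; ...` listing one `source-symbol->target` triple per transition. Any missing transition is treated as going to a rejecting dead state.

start=s0; accept=s0,s1,s2,s3; s0-0->s1; s0-1->s1; s1-0->s2; s1-1->s2; s2-0->s3; s2-1->s3; s3-0->s4; s3-1->s4; s4-0->s4; s4-1->s4

Count input length up to 4: every symbol moves from s0 toward s4, which means 'more than 3' and absorbs. Accept from {s0, s1, s2, s3}.
A 5-state machine:
        0   1  
>* s0   s1  s1 
 * s1   s2  s2 
 * s2   s3  s3 
 * s3   s4  s4 
   s4   s4  s4 
(> = start, * = accepting)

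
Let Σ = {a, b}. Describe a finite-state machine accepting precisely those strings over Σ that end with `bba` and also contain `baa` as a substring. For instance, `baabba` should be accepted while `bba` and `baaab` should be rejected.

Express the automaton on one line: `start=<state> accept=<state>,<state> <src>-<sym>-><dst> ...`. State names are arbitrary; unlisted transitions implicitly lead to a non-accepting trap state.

start=S0 accept=S6 S0-a->S0 S0-b->S1 S1-a->S2 S1-b->S1 S2-a->S3 S2-b->S1 S3-a->S3 S3-b->S4 S4-a->S3 S4-b->S5 S5-a->S6 S5-b->S5 S6-a->S3 S6-b->S4

Run two small machines in parallel and take their product. The first has 4 states tracking how much of the suffix `bba` has currently been matched; the second has 4 states tracking whether and how much of `baa` has been seen. A product state is a pair (one from each), accepting exactly when both do. Equivalent product states are then merged.
A 7-state machine:
        a   b  
>  S0   S0  S1 
   S1   S2  S1 
   S2   S3  S1 
   S3   S3  S4 
   S4   S3  S5 
   S5   S6  S5 
 * S6   S3  S4 
(> = start, * = accepting)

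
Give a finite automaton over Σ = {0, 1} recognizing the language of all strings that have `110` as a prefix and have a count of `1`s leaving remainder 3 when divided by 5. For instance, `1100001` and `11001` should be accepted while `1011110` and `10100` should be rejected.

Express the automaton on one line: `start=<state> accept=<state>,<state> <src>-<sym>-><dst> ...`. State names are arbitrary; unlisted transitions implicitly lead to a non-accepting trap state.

Run two small machines in parallel and take their product. The first has 5 states tracking whether the input so far still matches the prefix `110`; the second has 5 states tracking the count of `1`s modulo 5. A product state is a pair (one from each), accepting exactly when both do.
13 states suffice.
          0    1  
>  q0     q1   q2 
   q1     q1   q3 
   q2     q3   q4 
   q3     q3   q5 
   q4     q6   q7 
   q5     q5   q7 
   q6     q6   q8 
   q7     q7   q9 
 * q8     q8  q10 
   q9     q9   q1 
   q10   q10  q11 
   q11   q11  q12 
   q12   q12   q6 
(> = start, * = accepting)

start=q0 accept=q8 q0-0->q1 q0-1->q2 q1-0->q1 q1-1->q3 q2-0->q3 q2-1->q4 q3-0->q3 q3-1->q5 q4-0->q6 q4-1->q7 q5-0->q5 q5-1->q7 q6-0->q6 q6-1->q8 q7-0->q7 q7-1->q9 q8-0->q8 q8-1->q10 q9-0->q9 q9-1->q1 q10-0->q10 q10-1->q11 q11-0->q11 q11-1->q12 q12-0->q12 q12-1->q6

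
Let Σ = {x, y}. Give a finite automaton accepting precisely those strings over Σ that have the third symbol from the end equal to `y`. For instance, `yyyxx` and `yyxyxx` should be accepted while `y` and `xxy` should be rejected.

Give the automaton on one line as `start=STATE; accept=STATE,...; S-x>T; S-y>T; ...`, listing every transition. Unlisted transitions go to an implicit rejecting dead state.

A DFA must remember the last 3 symbols (since which symbol is third-to-last isn't known until the input ends). Use one state per possible window of the last ≤3 symbols; accept from those whose window starts with `y`.
15 states suffice.
          x    y  
>  s0     s1   s2 
   s1     s3   s4 
   s2     s5   s6 
   s3     s7   s8 
   s4     s9  s10 
   s5    s11  s12 
   s6    s13  s14 
   s7     s7   s8 
   s8     s9  s10 
   s9    s11  s12 
   s10   s13  s14 
 * s11    s7   s8 
 * s12    s9  s10 
 * s13   s11  s12 
 * s14   s13  s14 
(> = start, * = accepting)

start=s0; accept=s11,s12,s13,s14; s0-x>s1; s0-y>s2; s1-x>s3; s1-y>s4; s2-x>s5; s2-y>s6; s3-x>s7; s3-y>s8; s4-x>s9; s4-y>s10; s5-x>s11; s5-y>s12; s6-x>s13; s6-y>s14; s7-x>s7; s7-y>s8; s8-x>s9; s8-y>s10; s9-x>s11; s9-y>s12; s10-x>s13; s10-y>s14; s11-x>s7; s11-y>s8; s12-x>s9; s12-y>s10; s13-x>s11; s13-y>s12; s14-x>s13; s14-y>s14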